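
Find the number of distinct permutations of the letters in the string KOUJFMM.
7! / (1! × 1! × 1! × 1! × 1! × 2!) = 2520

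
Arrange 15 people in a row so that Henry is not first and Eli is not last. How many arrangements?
By inclusion-exclusion: 15! - 2×(15-1)! + (15-2)! = 1307674368000 - 174356582400 + 6227020800 = 1139544806400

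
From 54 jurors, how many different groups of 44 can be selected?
C(54,44) = 54!/(44!×10!) = 23930713170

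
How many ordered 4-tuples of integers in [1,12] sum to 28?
Coefficient of x^28 in (x + x² + ... + x^12)^4. By inclusion-exclusion on dice exceeding 12: Σ_j (-1)^j C(4,j)·C(28-1-12j, 3) = C(4,0)·C(27,3) - C(4,1)·C(15,3) + C(4,2)·C(3,3) = 1·2925 - 4·455 + 6·1 = 1111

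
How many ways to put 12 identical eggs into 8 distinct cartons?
C(12+8-1, 8-1) = C(19, 7) = 50388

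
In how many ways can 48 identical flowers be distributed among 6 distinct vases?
C(48+6-1, 6-1) = C(53, 5) = 2869685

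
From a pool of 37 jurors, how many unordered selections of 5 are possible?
C(37,5) = 37!/(5!×32!) = 435897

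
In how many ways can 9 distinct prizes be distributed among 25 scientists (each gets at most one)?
P(25,9) = 25!/(25-9)! = 741354768000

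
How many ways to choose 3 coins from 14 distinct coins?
C(14,3) = 14!/(3!×11!) = 364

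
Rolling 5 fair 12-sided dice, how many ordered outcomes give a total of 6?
Coefficient of x^6 in (x + x² + ... + x^12)^5. By inclusion-exclusion on dice exceeding 12: Σ_j (-1)^j C(5,j)·C(6-1-12j, 4) = C(5,0)·C(5,4) = 1·5 = 5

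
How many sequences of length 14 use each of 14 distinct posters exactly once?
14! = 87178291200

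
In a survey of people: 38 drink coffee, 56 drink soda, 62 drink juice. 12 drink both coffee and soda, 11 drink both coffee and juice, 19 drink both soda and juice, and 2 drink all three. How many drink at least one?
|A∪B∪C| = 38+56+62-12-11-19+2 = 116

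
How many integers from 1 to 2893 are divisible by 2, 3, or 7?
⌊2893/2⌋+⌊2893/3⌋+⌊2893/7⌋ - ⌊2893/6⌋-⌊2893/14⌋-⌊2893/21⌋ + ⌊2893/42⌋ = 1446+964+413 - 482-206-137 + 68 = 2066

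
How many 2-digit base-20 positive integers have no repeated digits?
First digit: 19 choices (nonzero). Then descending: 19 × 19 = 361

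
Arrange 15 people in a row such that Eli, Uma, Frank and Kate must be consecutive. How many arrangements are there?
Treat the 4 as one block: (15-4+1)! × 4! = 479001600 × 24 = 11496038400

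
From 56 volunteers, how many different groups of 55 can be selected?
C(56,55) = 56!/(55!×1!) = 56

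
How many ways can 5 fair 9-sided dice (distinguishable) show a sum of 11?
Coefficient of x^11 in (x + x² + ... + x^9)^5. By inclusion-exclusion on dice exceeding 9: Σ_j (-1)^j C(5,j)·C(11-1-9j, 4) = C(5,0)·C(10,4) = 1·210 = 210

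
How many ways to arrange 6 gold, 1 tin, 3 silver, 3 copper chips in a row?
13! / (6! × 1! × 3! × 3!) = 240240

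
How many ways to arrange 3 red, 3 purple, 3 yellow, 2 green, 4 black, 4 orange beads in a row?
19! / (3! × 3! × 3! × 2! × 4! × 4!) = 488864376000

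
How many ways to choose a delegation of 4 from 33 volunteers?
C(33,4) = 33!/(4!×29!) = 40920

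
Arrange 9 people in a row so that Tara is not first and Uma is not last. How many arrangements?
By inclusion-exclusion: 9! - 2×(9-1)! + (9-2)! = 362880 - 80640 + 5040 = 287280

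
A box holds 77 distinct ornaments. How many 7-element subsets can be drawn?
C(77,7) = 77!/(7!×70!) = 2404808340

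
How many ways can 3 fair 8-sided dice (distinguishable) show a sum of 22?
Coefficient of x^22 in (x + x² + ... + x^8)^3. By inclusion-exclusion on dice exceeding 8: Σ_j (-1)^j C(3,j)·C(22-1-8j, 2) = C(3,0)·C(21,2) - C(3,1)·C(13,2) + C(3,2)·C(5,2) = 1·210 - 3·78 + 3·10 = 6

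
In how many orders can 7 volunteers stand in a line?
7! = 5040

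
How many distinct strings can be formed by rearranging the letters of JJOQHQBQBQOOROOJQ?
17! / (3! × 2! × 5! × 5! × 1! × 1!) = 2058376320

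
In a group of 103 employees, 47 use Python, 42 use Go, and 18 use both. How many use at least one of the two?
|A∪B| = |A| + |B| - |A∩B| = 47 + 42 - 18 = 71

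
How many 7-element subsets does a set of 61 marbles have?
C(61,7) = 61!/(7!×54!) = 436270780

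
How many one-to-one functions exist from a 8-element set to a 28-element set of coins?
P(28,8) = 28!/(28-8)! = 125318793600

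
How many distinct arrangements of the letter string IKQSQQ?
6! / (1! × 1! × 3! × 1!) = 120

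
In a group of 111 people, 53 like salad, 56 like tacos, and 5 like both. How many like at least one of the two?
|A∪B| = |A| + |B| - |A∩B| = 53 + 56 - 5 = 104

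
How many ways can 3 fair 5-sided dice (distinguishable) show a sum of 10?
Coefficient of x^10 in (x + x² + ... + x^5)^3. By inclusion-exclusion on dice exceeding 5: Σ_j (-1)^j C(3,j)·C(10-1-5j, 2) = C(3,0)·C(9,2) - C(3,1)·C(4,2) = 1·36 - 3·6 = 18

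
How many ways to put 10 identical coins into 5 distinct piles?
C(10+5-1, 5-1) = C(14, 4) = 1001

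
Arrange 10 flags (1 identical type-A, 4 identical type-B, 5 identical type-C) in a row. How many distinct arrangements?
10! / (1! × 4! × 5!) = 1260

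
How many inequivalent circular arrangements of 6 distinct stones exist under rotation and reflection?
(6-1)!/2 = 120/2 = 60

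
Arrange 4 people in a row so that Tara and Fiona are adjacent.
Treat as block: (4-1)! × 2! = 6 × 2 = 12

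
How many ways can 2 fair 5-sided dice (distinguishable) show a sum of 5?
Coefficient of x^5 in (x + x² + ... + x^5)^2. By inclusion-exclusion on dice exceeding 5: Σ_j (-1)^j C(2,j)·C(5-1-5j, 1) = C(2,0)·C(4,1) = 1·4 = 4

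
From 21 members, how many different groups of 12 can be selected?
C(21,12) = 21!/(12!×9!) = 293930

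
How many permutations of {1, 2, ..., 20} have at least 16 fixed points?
Exactly j fixed points: C(20,j)·!(20-j); sum over j ≥ 16 (derangement numbers via !m = (m-1)·(!(m-1) + !(m-2)): !0..!4 = 1, 0, 1, 2, 9). Σ_{j=16}^{20} C(20,j)·!(20-j) = C(20,16)·!4 + C(20,17)·!3 + C(20,18)·!2 + C(20,19)·!1 + C(20,20)·!0 = 4845·9 + 1140·2 + 190·1 + 20·0 + 1·1 = 46076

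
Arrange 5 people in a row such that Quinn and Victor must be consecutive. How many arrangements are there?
Treat the 2 as one block: (5-2+1)! × 2! = 24 × 2 = 48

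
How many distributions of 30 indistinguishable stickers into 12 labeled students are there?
C(30+12-1, 12-1) = C(41, 11) = 3159461968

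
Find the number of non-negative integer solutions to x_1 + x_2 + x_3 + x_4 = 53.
C(53+4-1, 4-1) = C(56, 3) = 27720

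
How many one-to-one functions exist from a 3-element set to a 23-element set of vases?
P(23,3) = 23!/(23-3)! = 10626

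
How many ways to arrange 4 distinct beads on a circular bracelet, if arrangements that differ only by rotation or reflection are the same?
(4-1)!/2 = 6/2 = 3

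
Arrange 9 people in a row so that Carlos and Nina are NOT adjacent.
Total - adjacent = 9! - (9-1)!×2 = 362880 - 80640 = 282240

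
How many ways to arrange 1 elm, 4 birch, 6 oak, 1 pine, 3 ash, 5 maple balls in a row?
20! / (1! × 4! × 6! × 1! × 3! × 5!) = 195545750400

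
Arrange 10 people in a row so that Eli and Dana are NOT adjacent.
Total - adjacent = 10! - (10-1)!×2 = 3628800 - 725760 = 2903040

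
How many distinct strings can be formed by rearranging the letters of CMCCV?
5! / (3! × 1! × 1!) = 20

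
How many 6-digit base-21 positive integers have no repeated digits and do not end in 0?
Last digit: 20 nonzero choices. First digit: 19 (nonzero, ≠last). Middle 4: P(19,4) = 93024. Total = 35349120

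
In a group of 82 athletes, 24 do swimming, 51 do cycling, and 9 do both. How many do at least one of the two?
|A∪B| = |A| + |B| - |A∩B| = 24 + 51 - 9 = 66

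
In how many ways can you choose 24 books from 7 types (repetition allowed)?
C(24+7-1, 7-1) = C(30, 6) = 593775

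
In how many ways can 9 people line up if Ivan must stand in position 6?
Fix one position: (9-1)! = 40320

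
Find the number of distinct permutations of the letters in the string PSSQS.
5! / (3! × 1! × 1!) = 20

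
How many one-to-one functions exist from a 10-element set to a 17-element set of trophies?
P(17,10) = 17!/(17-10)! = 70572902400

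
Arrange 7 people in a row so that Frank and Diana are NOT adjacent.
Total - adjacent = 7! - (7-1)!×2 = 5040 - 1440 = 3600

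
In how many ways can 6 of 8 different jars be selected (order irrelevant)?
C(8,6) = 8!/(6!×2!) = 28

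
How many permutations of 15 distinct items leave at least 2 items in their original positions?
Exactly j fixed points: C(15,j)·!(15-j); sum over j ≥ 2 (derangement numbers via !m = (m-1)·(!(m-1) + !(m-2)): !0..!13 = 1, 0, 1, 2, 9, 44, 265, 1854, 14833, 133496, 1334961, 14684570, 176214841, 2290792932). Σ_{j=2}^{15} C(15,j)·!(15-j) = C(15,2)·!13 + C(15,3)·!12 + C(15,4)·!11 + C(15,5)·!10 + C(15,6)·!9 + C(15,7)·!8 + C(15,8)·!7 + C(15,9)·!6 + C(15,10)·!5 + C(15,11)·!4 + C(15,12)·!3 + C(15,13)·!2 + C(15,14)·!1 + C(15,15)·!0 = 105·2290792932 + 455·176214841 + 1365·14684570 + 3003·1334961 + 5005·133496 + 6435·14833 + 6435·1854 + 5005·265 + 3003·44 + 1365·9 + 455·2 + 105·1 + 15·0 + 1·1 = 345541336531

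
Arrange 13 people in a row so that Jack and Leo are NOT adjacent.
Total - adjacent = 13! - (13-1)!×2 = 6227020800 - 958003200 = 5269017600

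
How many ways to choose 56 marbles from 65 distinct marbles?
C(65,56) = 65!/(56!×9!) = 31966749880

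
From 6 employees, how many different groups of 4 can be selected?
C(6,4) = 6!/(4!×2!) = 15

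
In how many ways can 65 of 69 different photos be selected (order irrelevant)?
C(69,65) = 69!/(65!×4!) = 864501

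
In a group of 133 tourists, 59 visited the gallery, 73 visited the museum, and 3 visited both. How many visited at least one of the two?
|A∪B| = |A| + |B| - |A∩B| = 59 + 73 - 3 = 129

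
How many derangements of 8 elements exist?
!8 = Σ_{j=0}^{8} (-1)^j·8!/j! = 40320 - 40320 + 20160 - 6720 + 1680 - 336 + 56 - 8 + 1 = 14833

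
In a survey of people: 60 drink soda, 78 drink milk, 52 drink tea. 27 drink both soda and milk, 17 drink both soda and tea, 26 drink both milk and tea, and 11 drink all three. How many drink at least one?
|A∪B∪C| = 60+78+52-27-17-26+11 = 131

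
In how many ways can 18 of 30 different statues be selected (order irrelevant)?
C(30,18) = 30!/(18!×12!) = 86493225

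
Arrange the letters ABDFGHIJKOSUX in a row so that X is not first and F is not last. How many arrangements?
By inclusion-exclusion: 13! - 2×(13-1)! + (13-2)! = 6227020800 - 958003200 + 39916800 = 5308934400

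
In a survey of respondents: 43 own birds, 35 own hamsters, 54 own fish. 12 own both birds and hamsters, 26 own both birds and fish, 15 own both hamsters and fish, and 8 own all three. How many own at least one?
|A∪B∪C| = 43+35+54-12-26-15+8 = 87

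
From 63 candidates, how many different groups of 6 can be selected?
C(63,6) = 63!/(6!×57!) = 67945521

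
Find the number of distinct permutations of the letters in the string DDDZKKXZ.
8! / (1! × 3! × 2! × 2!) = 1680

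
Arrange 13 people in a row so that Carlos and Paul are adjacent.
Treat as block: (13-1)! × 2! = 479001600 × 2 = 958003200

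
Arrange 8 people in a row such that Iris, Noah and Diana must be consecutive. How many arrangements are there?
Treat the 3 as one block: (8-3+1)! × 3! = 720 × 6 = 4320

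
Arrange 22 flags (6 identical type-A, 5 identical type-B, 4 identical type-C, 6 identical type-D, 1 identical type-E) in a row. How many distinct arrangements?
22! / (6! × 5! × 4! × 6! × 1!) = 752851139040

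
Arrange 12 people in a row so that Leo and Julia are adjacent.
Treat as block: (12-1)! × 2! = 39916800 × 2 = 79833600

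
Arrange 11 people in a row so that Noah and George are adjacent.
Treat as block: (11-1)! × 2! = 3628800 × 2 = 7257600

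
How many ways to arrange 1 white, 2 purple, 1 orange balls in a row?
4! / (1! × 2! × 1!) = 12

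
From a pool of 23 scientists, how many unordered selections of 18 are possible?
C(23,18) = 23!/(18!×5!) = 33649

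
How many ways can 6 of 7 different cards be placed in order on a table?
P(7,6) = 7!/(7-6)! = 5040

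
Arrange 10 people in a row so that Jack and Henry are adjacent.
Treat as block: (10-1)! × 2! = 362880 × 2 = 725760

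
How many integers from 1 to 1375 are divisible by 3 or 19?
⌊1375/3⌋ + ⌊1375/19⌋ - ⌊1375/57⌋ = 458 + 72 - 24 = 506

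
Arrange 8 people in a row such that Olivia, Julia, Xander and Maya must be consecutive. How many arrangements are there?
Treat the 4 as one block: (8-4+1)! × 4! = 120 × 24 = 2880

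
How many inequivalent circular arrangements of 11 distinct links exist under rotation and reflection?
(11-1)!/2 = 3628800/2 = 1814400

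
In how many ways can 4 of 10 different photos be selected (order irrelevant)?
C(10,4) = 10!/(4!×6!) = 210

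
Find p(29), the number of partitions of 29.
Pentagonal recurrence p(n) = p(n-1) + p(n-2) - p(n-5) - p(n-7) + p(n-12) + p(n-15) - ... gives p(0..28) = 1, 1, 2, 3, 5, 7, 11, 15, 22, 30, 42, 56, 77, 101, 135, 176, 231, 297, 385, 490, 627, 792, 1002, 1255, 1575, 1958, 2436, 3010, 3718. p(29) = p(28) + p(27) - p(24) - p(22) + p(17) + p(14) - p(7) - p(3) = 3718 + 3010 - 1575 - 1002 + 297 + 135 - 15 - 3 = 4565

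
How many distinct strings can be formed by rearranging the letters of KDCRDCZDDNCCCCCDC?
17! / (1! × 1! × 8! × 1! × 5! × 1!) = 73513440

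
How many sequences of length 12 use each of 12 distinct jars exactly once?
12! = 479001600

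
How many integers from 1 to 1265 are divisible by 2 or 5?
⌊1265/2⌋ + ⌊1265/5⌋ - ⌊1265/10⌋ = 632 + 253 - 126 = 759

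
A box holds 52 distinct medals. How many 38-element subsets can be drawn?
C(52,38) = 52!/(38!×14!) = 1768966344600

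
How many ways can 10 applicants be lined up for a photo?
10! = 3628800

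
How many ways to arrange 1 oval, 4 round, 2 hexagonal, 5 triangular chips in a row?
12! / (1! × 4! × 2! × 5!) = 83160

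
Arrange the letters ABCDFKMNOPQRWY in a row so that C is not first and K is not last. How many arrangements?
By inclusion-exclusion: 14! - 2×(14-1)! + (14-2)! = 87178291200 - 12454041600 + 479001600 = 75203251200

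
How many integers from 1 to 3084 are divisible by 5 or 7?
⌊3084/5⌋ + ⌊3084/7⌋ - ⌊3084/35⌋ = 616 + 440 - 88 = 968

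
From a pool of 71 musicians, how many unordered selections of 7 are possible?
C(71,7) = 71!/(7!×64!) = 1329890705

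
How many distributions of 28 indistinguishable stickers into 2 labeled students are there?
C(28+2-1, 2-1) = C(29, 1) = 29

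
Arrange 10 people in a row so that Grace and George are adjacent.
Treat as block: (10-1)! × 2! = 362880 × 2 = 725760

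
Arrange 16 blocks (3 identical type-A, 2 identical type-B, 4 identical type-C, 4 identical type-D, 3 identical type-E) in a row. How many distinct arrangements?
16! / (3! × 2! × 4! × 4! × 3!) = 504504000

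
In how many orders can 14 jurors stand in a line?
14! = 87178291200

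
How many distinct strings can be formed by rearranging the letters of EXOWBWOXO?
9! / (2! × 3! × 1! × 2! × 1!) = 15120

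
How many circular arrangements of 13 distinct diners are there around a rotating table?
Circular: fix one position, arrange the rest. (13-1)! = 479001600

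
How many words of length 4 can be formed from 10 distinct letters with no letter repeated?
P(10,4) = 10!/(10-4)! = 5040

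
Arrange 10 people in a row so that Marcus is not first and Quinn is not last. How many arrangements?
By inclusion-exclusion: 10! - 2×(10-1)! + (10-2)! = 3628800 - 725760 + 40320 = 2943360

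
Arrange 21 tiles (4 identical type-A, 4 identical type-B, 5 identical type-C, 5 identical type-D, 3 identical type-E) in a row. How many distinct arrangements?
21! / (4! × 4! × 5! × 5! × 3!) = 1026615189600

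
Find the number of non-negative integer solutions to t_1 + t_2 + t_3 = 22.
C(22+3-1, 3-1) = C(24, 2) = 276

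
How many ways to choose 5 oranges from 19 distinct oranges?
C(19,5) = 19!/(5!×14!) = 11628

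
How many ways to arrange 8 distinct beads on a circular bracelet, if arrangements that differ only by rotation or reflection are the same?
(8-1)!/2 = 5040/2 = 2520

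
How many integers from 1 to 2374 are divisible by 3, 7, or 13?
⌊2374/3⌋+⌊2374/7⌋+⌊2374/13⌋ - ⌊2374/21⌋-⌊2374/39⌋-⌊2374/91⌋ + ⌊2374/273⌋ = 791+339+182 - 113-60-26 + 8 = 1121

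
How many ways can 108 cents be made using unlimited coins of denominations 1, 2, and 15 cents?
Coefficient of x^108 in 1/(1-x^1) · 1/(1-x^2) · 1/(1-x^15). Case on j = number of 15-cent coins (j = 0..7); remainder r = 108 - 15j is made from {1,2} in ⌊r/2⌋+1 ways. r = 108, 93, 78, 63, 48, 33, 18, 3 → 55 + 47 + 40 + 32 + 25 + 17 + 10 + 2 = 228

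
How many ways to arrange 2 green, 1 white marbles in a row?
3! / (2! × 1!) = 3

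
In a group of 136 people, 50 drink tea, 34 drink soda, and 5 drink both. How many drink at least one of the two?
|A∪B| = |A| + |B| - |A∩B| = 50 + 34 - 5 = 79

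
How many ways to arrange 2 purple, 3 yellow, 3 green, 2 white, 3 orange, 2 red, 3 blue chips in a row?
18! / (2! × 3! × 3! × 2! × 3! × 2! × 3!) = 617512896000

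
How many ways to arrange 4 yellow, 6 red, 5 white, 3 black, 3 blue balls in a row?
21! / (4! × 6! × 5! × 3! × 3!) = 684410126400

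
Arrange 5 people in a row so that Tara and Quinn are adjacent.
Treat as block: (5-1)! × 2! = 24 × 2 = 48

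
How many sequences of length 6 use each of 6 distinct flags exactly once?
6! = 720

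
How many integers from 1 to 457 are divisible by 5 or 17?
⌊457/5⌋ + ⌊457/17⌋ - ⌊457/85⌋ = 91 + 26 - 5 = 112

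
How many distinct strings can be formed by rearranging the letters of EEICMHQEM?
9! / (2! × 1! × 1! × 1! × 1! × 3!) = 30240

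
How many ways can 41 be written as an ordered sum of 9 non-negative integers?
C(41+9-1, 9-1) = C(49, 8) = 450978066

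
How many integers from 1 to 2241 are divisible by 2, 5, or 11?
⌊2241/2⌋+⌊2241/5⌋+⌊2241/11⌋ - ⌊2241/10⌋-⌊2241/22⌋-⌊2241/55⌋ + ⌊2241/110⌋ = 1120+448+203 - 224-101-40 + 20 = 1426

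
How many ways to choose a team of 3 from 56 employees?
C(56,3) = 56!/(3!×53!) = 27720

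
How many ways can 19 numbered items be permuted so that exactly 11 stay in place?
Choose the 11 fixed points C(19,11) = 75582, derange the rest: !8 = Σ_{j=0}^{8} (-1)^j·8!/j! = 40320 - 40320 + 20160 - 6720 + 1680 - 336 + 56 - 8 + 1 = 14833. Product = 75582 × 14833 = 1121107806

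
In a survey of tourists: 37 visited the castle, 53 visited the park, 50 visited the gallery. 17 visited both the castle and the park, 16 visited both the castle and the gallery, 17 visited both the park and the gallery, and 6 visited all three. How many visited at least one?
|A∪B∪C| = 37+53+50-17-16-17+6 = 96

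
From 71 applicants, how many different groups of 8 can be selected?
C(71,8) = 71!/(8!×63!) = 10639125640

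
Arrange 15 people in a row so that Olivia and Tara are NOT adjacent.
Total - adjacent = 15! - (15-1)!×2 = 1307674368000 - 174356582400 = 1133317785600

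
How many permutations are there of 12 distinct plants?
12! = 479001600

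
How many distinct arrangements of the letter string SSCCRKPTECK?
11! / (2! × 3! × 1! × 2! × 1! × 1! × 1!) = 1663200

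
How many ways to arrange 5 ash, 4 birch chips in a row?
9! / (5! × 4!) = 126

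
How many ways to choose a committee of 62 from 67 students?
C(67,62) = 67!/(62!×5!) = 9657648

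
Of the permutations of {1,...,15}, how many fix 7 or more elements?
Exactly j fixed points: C(15,j)·!(15-j); sum over j ≥ 7 (derangement numbers via !m = (m-1)·(!(m-1) + !(m-2)): !0..!8 = 1, 0, 1, 2, 9, 44, 265, 1854, 14833). Σ_{j=7}^{15} C(15,j)·!(15-j) = C(15,7)·!8 + C(15,8)·!7 + C(15,9)·!6 + C(15,10)·!5 + C(15,11)·!4 + C(15,12)·!3 + C(15,13)·!2 + C(15,14)·!1 + C(15,15)·!0 = 6435·14833 + 6435·1854 + 5005·265 + 3003·44 + 1365·9 + 455·2 + 105·1 + 15·0 + 1·1 = 108852603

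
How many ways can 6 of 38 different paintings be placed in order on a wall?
P(38,6) = 38!/(38-6)! = 1987690320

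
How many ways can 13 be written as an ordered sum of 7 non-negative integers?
C(13+7-1, 7-1) = C(19, 6) = 27132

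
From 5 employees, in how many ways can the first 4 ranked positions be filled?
P(5,4) = 5!/(5-4)! = 120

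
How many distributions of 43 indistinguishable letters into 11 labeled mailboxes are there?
C(43+11-1, 11-1) = C(53, 10) = 19499099620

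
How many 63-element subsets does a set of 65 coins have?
C(65,63) = 65!/(63!×2!) = 2080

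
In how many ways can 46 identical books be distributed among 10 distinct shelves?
C(46+10-1, 10-1) = C(55, 9) = 6358402050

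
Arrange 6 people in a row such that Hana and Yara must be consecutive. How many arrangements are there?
Treat the 2 as one block: (6-2+1)! × 2! = 120 × 2 = 240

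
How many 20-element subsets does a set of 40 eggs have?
C(40,20) = 40!/(20!×20!) = 137846528820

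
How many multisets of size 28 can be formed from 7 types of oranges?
C(28+7-1, 7-1) = C(34, 6) = 1344904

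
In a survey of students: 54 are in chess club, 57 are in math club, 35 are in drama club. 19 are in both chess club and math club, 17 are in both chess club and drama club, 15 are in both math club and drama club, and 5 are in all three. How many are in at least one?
|A∪B∪C| = 54+57+35-19-17-15+5 = 100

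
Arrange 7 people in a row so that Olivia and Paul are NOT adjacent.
Total - adjacent = 7! - (7-1)!×2 = 5040 - 1440 = 3600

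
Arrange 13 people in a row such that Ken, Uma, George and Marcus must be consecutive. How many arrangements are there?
Treat the 4 as one block: (13-4+1)! × 4! = 3628800 × 24 = 87091200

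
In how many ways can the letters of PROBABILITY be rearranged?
11! / (1! × 1! × 1! × 2! × 1! × 2! × 1! × 1! × 1!) = 9979200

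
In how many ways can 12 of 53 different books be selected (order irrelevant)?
C(53,12) = 53!/(12!×41!) = 266783135710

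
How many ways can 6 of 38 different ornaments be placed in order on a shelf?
P(38,6) = 38!/(38-6)! = 1987690320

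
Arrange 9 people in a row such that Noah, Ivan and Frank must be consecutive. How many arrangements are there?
Treat the 3 as one block: (9-3+1)! × 3! = 5040 × 6 = 30240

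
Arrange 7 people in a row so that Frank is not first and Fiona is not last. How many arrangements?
By inclusion-exclusion: 7! - 2×(7-1)! + (7-2)! = 5040 - 1440 + 120 = 3720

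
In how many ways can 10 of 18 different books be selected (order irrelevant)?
C(18,10) = 18!/(10!×8!) = 43758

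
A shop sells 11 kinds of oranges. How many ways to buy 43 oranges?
C(43+11-1, 11-1) = C(53, 10) = 19499099620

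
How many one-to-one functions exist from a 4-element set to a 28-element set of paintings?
P(28,4) = 28!/(28-4)! = 491400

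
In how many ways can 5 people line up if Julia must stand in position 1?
Fix one position: (5-1)! = 24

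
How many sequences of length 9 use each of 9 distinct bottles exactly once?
9! = 362880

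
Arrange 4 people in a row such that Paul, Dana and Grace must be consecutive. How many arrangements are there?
Treat the 3 as one block: (4-3+1)! × 3! = 2 × 6 = 12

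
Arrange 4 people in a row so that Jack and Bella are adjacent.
Treat as block: (4-1)! × 2! = 6 × 2 = 12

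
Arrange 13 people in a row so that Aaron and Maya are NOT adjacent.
Total - adjacent = 13! - (13-1)!×2 = 6227020800 - 958003200 = 5269017600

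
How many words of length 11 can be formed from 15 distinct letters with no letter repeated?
P(15,11) = 15!/(15-11)! = 54486432000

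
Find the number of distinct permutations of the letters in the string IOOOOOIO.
8! / (6! × 2!) = 28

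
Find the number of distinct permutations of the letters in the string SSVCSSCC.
8! / (3! × 1! × 4!) = 280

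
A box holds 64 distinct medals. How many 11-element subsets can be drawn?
C(64,11) = 64!/(11!×53!) = 743595781824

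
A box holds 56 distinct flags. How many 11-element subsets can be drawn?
C(56,11) = 56!/(11!×45!) = 148902215280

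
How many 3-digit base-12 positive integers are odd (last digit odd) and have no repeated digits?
Last∈{1,3,5,7,9,11}. Last=0: 0. Last nonzero: 6×10×P(10,1) = 600. Total = 600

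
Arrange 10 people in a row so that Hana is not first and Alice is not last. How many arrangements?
By inclusion-exclusion: 10! - 2×(10-1)! + (10-2)! = 3628800 - 725760 + 40320 = 2943360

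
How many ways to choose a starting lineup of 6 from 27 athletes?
C(27,6) = 27!/(6!×21!) = 296010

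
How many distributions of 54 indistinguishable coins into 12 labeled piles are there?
C(54+12-1, 12-1) = C(65, 11) = 895068996640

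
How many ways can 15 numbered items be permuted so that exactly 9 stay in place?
Choose the 9 fixed points C(15,9) = 5005, derange the rest: !6 = Σ_{j=0}^{6} (-1)^j·6!/j! = 720 - 720 + 360 - 120 + 30 - 6 + 1 = 265. Product = 5005 × 265 = 1326325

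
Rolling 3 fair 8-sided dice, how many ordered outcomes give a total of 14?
Coefficient of x^14 in (x + x² + ... + x^8)^3. By inclusion-exclusion on dice exceeding 8: Σ_j (-1)^j C(3,j)·C(14-1-8j, 2) = C(3,0)·C(13,2) - C(3,1)·C(5,2) = 1·78 - 3·10 = 48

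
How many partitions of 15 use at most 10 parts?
By conjugation, equals partitions of 15 into parts ≤ 10. Let r_j(i) = number of partitions of i into parts ≤ j, for i = 0..15. r_1(i) = 1 for all i; r_j(i) = r_{j-1}(i) + r_j(i-j). Rows j = 2..10: ≤2: 1 1 2 2 3 3 4 4 5 5 6 6 7 7 8 8; ≤3: 1 1 2 3 4 5 7 8 10 12 14 16 19 21 24 27; ≤4: 1 1 2 3 5 6 9 11 15 18 23 27 34 39 47 54; ≤5: 1 1 2 3 5 7 10 13 18 23 30 37 47 57 70 84; ≤6: 1 1 2 3 5 7 11 14 20 26 35 44 58 71 90 110; ≤7: 1 1 2 3 5 7 11 15 21 28 38 49 65 82 105 131; ≤8: 1 1 2 3 5 7 11 15 22 29 40 52 70 89 116 146; ≤9: 1 1 2 3 5 7 11 15 22 30 41 54 73 94 123 157; ≤10: 1 1 2 3 5 7 11 15 22 30 42 55 75 97 128 164. r_10(15) = 164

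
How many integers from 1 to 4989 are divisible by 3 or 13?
⌊4989/3⌋ + ⌊4989/13⌋ - ⌊4989/39⌋ = 1663 + 383 - 127 = 1919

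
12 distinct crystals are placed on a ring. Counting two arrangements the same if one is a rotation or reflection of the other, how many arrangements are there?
(12-1)!/2 = 39916800/2 = 19958400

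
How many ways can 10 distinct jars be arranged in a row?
10! = 3628800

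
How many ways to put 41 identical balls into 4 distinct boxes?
C(41+4-1, 4-1) = C(44, 3) = 13244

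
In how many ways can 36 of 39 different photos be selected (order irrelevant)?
C(39,36) = 39!/(36!×3!) = 9139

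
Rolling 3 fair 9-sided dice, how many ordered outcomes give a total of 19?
Coefficient of x^19 in (x + x² + ... + x^9)^3. By inclusion-exclusion on dice exceeding 9: Σ_j (-1)^j C(3,j)·C(19-1-9j, 2) = C(3,0)·C(18,2) - C(3,1)·C(9,2) = 1·153 - 3·36 = 45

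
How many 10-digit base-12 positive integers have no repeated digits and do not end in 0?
Last digit: 11 nonzero choices. First digit: 10 (nonzero, ≠last). Middle 8: P(10,8) = 1814400. Total = 199584000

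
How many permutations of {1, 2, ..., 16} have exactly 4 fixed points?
Choose the 4 fixed points C(16,4) = 1820, derange the rest: !12 = Σ_{j=0}^{12} (-1)^j·12!/j! = 479001600 - 479001600 + 239500800 - 79833600 + 19958400 - 3991680 + 665280 - 95040 + 11880 - 1320 + 132 - 12 + 1 = 176214841. Product = 1820 × 176214841 = 320711010620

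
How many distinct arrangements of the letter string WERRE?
5! / (1! × 2! × 2!) = 30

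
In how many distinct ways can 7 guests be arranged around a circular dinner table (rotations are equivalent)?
Circular: fix one position, arrange the rest. (7-1)! = 720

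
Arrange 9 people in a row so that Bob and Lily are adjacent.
Treat as block: (9-1)! × 2! = 40320 × 2 = 80640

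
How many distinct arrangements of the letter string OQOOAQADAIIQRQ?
14! / (3! × 1! × 1! × 4! × 2! × 3!) = 50450400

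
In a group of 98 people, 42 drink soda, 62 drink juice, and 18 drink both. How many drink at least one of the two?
|A∪B| = |A| + |B| - |A∩B| = 42 + 62 - 18 = 86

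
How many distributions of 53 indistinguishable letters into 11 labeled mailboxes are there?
C(53+11-1, 11-1) = C(63, 10) = 127805525001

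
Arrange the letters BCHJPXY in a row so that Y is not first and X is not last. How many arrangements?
By inclusion-exclusion: 7! - 2×(7-1)! + (7-2)! = 5040 - 1440 + 120 = 3720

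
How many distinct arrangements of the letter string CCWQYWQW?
8! / (3! × 1! × 2! × 2!) = 1680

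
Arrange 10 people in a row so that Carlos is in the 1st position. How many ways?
Fix one position: (10-1)! = 362880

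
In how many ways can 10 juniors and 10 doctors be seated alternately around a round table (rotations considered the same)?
Fix one of the juniors: (10-1)! ways for the remaining juniors, × 10! ways for the doctors = 362880 × 3628800 = 1316818944000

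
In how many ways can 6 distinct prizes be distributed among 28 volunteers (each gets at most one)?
P(28,6) = 28!/(28-6)! = 271252800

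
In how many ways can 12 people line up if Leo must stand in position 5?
Fix one position: (12-1)! = 39916800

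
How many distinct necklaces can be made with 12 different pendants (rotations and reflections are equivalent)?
(12-1)!/2 = 39916800/2 = 19958400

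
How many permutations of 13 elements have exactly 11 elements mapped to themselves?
Choose the 11 fixed points C(13,11) = 78, derange the rest: !2 = Σ_{j=0}^{2} (-1)^j·2!/j! = 2 - 2 + 1 = 1. Product = 78 × 1 = 78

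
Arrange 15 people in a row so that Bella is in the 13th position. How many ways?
Fix one position: (15-1)! = 87178291200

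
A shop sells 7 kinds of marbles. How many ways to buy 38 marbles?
C(38+7-1, 7-1) = C(44, 6) = 7059052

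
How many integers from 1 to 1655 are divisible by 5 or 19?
⌊1655/5⌋ + ⌊1655/19⌋ - ⌊1655/95⌋ = 331 + 87 - 17 = 401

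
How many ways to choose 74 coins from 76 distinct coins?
C(76,74) = 76!/(74!×2!) = 2850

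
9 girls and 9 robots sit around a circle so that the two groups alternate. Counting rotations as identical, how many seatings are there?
Fix one of the girls: (9-1)! ways for the remaining girls, × 9! ways for the robots = 40320 × 362880 = 14631321600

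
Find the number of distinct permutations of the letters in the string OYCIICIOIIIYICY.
15! / (7! × 2! × 3! × 3!) = 3603600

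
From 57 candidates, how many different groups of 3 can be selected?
C(57,3) = 57!/(3!×54!) = 29260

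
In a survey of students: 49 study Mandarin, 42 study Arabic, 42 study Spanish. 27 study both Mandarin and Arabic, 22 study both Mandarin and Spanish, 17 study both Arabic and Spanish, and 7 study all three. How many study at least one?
|A∪B∪C| = 49+42+42-27-22-17+7 = 74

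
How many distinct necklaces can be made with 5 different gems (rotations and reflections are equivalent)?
(5-1)!/2 = 24/2 = 12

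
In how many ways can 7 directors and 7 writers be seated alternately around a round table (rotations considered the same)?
Fix one of the directors: (7-1)! ways for the remaining directors, × 7! ways for the writers = 720 × 5040 = 3628800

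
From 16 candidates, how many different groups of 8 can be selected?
C(16,8) = 16!/(8!×8!) = 12870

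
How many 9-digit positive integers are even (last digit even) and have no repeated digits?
Last∈{0,2,4,6,8}. Last=0: 362880. Last nonzero: 4×8×P(8,7) = 1290240. Total = 1653120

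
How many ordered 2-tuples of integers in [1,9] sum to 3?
Coefficient of x^3 in (x + x² + ... + x^9)^2. By inclusion-exclusion on dice exceeding 9: Σ_j (-1)^j C(2,j)·C(3-1-9j, 1) = C(2,0)·C(2,1) = 1·2 = 2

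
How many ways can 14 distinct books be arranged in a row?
14! = 87178291200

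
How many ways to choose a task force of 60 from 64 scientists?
C(64,60) = 64!/(60!×4!) = 635376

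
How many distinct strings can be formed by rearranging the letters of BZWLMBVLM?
9! / (2! × 1! × 1! × 2! × 1! × 2!) = 45360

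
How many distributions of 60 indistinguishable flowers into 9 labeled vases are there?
C(60+9-1, 9-1) = C(68, 8) = 7392009768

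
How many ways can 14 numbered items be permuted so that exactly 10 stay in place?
Choose the 10 fixed points C(14,10) = 1001, derange the rest: !4 = Σ_{j=0}^{4} (-1)^j·4!/j! = 24 - 24 + 12 - 4 + 1 = 9. Product = 1001 × 9 = 9009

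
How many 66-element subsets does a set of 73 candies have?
C(73,66) = 73!/(66!×7!) = 1629348612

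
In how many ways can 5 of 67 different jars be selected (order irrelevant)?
C(67,5) = 67!/(5!×62!) = 9657648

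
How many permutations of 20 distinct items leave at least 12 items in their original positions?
Exactly j fixed points: C(20,j)·!(20-j); sum over j ≥ 12 (derangement numbers via !m = (m-1)·(!(m-1) + !(m-2)): !0..!8 = 1, 0, 1, 2, 9, 44, 265, 1854, 14833). Σ_{j=12}^{20} C(20,j)·!(20-j) = C(20,12)·!8 + C(20,13)·!7 + C(20,14)·!6 + C(20,15)·!5 + C(20,16)·!4 + C(20,17)·!3 + C(20,18)·!2 + C(20,19)·!1 + C(20,20)·!0 = 125970·14833 + 77520·1854 + 38760·265 + 15504·44 + 4845·9 + 1140·2 + 190·1 + 20·0 + 1·1 = 2023234742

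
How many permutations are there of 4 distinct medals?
4! = 24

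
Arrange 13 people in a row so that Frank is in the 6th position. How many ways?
Fix one position: (13-1)! = 479001600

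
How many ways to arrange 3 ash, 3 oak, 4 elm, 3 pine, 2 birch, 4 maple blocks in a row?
19! / (3! × 3! × 4! × 3! × 2! × 4!) = 488864376000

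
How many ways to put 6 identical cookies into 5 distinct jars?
C(6+5-1, 5-1) = C(10, 4) = 210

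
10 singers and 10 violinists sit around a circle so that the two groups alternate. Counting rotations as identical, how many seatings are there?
Fix one of the singers: (10-1)! ways for the remaining singers, × 10! ways for the violinists = 362880 × 3628800 = 1316818944000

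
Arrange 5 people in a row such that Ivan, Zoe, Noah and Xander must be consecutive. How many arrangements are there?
Treat the 4 as one block: (5-4+1)! × 4! = 2 × 24 = 48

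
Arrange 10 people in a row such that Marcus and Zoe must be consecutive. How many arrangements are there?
Treat the 2 as one block: (10-2+1)! × 2! = 362880 × 2 = 725760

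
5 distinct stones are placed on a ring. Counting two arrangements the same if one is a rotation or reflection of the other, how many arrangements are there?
(5-1)!/2 = 24/2 = 12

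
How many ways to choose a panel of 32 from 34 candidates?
C(34,32) = 34!/(32!×2!) = 561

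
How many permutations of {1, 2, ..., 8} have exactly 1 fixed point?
Choose the 1 fixed point C(8,1) = 8, derange the rest: !7 = Σ_{j=0}^{7} (-1)^j·7!/j! = 5040 - 5040 + 2520 - 840 + 210 - 42 + 7 - 1 = 1854. Product = 8 × 1854 = 14832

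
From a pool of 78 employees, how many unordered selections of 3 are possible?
C(78,3) = 78!/(3!×75!) = 76076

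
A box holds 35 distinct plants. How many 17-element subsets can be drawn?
C(35,17) = 35!/(17!×18!) = 4537567650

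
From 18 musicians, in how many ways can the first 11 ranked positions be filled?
P(18,11) = 18!/(18-11)! = 1270312243200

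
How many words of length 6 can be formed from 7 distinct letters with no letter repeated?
P(7,6) = 7!/(7-6)! = 5040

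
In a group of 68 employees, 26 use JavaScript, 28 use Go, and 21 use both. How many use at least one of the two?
|A∪B| = |A| + |B| - |A∩B| = 26 + 28 - 21 = 33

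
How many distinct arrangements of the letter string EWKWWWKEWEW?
11! / (6! × 2! × 3!) = 4620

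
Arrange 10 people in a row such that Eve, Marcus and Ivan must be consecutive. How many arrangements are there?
Treat the 3 as one block: (10-3+1)! × 3! = 40320 × 6 = 241920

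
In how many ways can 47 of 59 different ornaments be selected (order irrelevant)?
C(59,47) = 59!/(47!×12!) = 1119487075980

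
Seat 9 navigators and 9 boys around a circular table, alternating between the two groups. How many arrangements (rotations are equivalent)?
Fix one of the navigators: (9-1)! ways for the remaining navigators, × 9! ways for the boys = 40320 × 362880 = 14631321600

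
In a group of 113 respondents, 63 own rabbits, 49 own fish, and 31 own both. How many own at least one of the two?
|A∪B| = |A| + |B| - |A∩B| = 63 + 49 - 31 = 81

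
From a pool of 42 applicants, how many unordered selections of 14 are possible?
C(42,14) = 42!/(14!×28!) = 52860229080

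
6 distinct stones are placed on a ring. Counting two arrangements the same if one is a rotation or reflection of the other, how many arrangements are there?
(6-1)!/2 = 120/2 = 60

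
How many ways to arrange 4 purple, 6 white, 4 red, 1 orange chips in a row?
15! / (4! × 6! × 4! × 1!) = 3153150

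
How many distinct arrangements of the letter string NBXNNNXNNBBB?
12! / (6! × 2! × 4!) = 13860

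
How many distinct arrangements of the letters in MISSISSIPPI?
11! / (1! × 4! × 4! × 2!) = 34650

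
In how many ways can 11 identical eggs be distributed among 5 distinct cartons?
C(11+5-1, 5-1) = C(15, 4) = 1365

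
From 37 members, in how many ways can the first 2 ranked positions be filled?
P(37,2) = 37!/(37-2)! = 1332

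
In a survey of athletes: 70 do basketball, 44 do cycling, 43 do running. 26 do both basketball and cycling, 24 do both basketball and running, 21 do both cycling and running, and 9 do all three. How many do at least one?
|A∪B∪C| = 70+44+43-26-24-21+9 = 95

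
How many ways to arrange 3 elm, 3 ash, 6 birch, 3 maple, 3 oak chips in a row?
18! / (3! × 3! × 6! × 3! × 3!) = 6861254400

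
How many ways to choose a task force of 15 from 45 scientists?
C(45,15) = 45!/(15!×30!) = 344867425584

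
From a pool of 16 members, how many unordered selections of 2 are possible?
C(16,2) = 16!/(2!×14!) = 120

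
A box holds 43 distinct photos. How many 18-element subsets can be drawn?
C(43,18) = 43!/(18!×25!) = 608359048206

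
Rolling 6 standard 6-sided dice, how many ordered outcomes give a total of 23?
Coefficient of x^23 in (x + x² + ... + x^6)^6. By inclusion-exclusion on dice exceeding 6: Σ_j (-1)^j C(6,j)·C(23-1-6j, 5) = C(6,0)·C(22,5) - C(6,1)·C(16,5) + C(6,2)·C(10,5) = 1·26334 - 6·4368 + 15·252 = 3906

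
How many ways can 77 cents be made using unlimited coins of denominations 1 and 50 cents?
Coefficient of x^77 in 1/(1-x^1) · 1/(1-x^50). Use j coins of 50 for j = 0..⌊77/50⌋ = 1, the rest in 1s: 1 + 1 = 2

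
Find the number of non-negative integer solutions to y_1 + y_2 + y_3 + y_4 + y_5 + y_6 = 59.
C(59+6-1, 6-1) = C(64, 5) = 7624512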